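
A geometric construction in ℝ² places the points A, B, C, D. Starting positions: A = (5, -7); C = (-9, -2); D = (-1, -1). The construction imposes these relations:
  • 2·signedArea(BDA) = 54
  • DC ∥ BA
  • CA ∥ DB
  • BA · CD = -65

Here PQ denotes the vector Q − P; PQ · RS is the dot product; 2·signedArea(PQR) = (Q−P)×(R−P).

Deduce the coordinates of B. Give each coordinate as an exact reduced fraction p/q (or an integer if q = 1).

B = (13, -6)

1. B_x = 13  [DC ∥ BA ∩ CA ∥ DB]
2. B_y = -6  [DC ∥ BA ∩ CA ∥ DB]
   → B = (13, -6)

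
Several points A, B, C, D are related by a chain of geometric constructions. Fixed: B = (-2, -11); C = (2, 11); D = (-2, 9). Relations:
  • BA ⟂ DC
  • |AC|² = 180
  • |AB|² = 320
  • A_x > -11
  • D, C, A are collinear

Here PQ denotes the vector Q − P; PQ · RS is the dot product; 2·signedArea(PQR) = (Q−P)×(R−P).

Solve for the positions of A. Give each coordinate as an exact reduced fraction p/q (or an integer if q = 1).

A = (-10, 5)

1. A_x = -10  [D, C, A are collinear ∩ BA ⟂ DC]
2. A_y = 5  [D, C, A are collinear ∩ BA ⟂ DC]
   → A = (-10, 5)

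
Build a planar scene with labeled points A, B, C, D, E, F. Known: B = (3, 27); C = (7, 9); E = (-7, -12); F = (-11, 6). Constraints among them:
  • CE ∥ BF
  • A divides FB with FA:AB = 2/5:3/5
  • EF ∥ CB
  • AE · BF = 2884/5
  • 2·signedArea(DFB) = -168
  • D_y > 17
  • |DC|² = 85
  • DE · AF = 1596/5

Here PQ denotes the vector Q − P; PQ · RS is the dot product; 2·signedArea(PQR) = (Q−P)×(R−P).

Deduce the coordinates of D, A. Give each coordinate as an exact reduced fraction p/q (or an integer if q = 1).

1. D_x = 5  [line -21·x + 14·y + -147 = 0 ∩ |DC|² = 85]
2. D_y = 18  [line -21·x + 14·y + -147 = 0 ∩ |DC|² = 85]
   → D = (5, 18)
3. A_x = -27/5  [A divides FB with FA:AB = 2/5:3/5]
4. A_y = 72/5  [A divides FB with FA:AB = 2/5:3/5]
   → A = (-27/5, 72/5)

A = (-27/5, 72/5)
D = (5, 18)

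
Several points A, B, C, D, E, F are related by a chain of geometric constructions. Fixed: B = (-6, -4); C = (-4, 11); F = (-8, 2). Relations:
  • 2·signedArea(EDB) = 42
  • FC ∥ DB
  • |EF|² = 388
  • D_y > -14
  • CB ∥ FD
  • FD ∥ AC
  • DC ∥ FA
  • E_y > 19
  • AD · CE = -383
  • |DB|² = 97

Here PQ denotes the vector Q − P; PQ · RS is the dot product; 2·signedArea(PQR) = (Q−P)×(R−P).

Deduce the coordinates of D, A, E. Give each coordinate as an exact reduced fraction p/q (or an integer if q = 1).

1. D_x = -10  [FC ∥ DB ∩ CB ∥ FD]
2. D_y = -13  [FC ∥ DB ∩ CB ∥ FD]
   → D = (-10, -13)
3. A_x = -2  [FD ∥ AC ∩ DC ∥ FA]
4. A_y = 26  [FD ∥ AC ∩ DC ∥ FA]
   → A = (-2, 26)
5. E_x = 0  [2·signedArea(EDB) = 42 ∩ AD · CE = -383]
6. E_y = 20  [2·signedArea(EDB) = 42 ∩ AD · CE = -383]
   → E = (0, 20)

A = (-2, 26)
D = (-10, -13)
E = (0, 20)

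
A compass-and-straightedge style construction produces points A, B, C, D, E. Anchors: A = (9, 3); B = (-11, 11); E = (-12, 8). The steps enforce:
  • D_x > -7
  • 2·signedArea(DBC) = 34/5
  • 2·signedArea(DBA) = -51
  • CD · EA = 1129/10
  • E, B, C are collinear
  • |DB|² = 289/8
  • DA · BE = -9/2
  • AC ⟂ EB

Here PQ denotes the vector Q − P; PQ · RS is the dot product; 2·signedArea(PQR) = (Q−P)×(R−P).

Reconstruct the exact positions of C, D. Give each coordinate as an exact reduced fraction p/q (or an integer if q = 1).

1. C_x = -57/5  [E, B, C are collinear ∩ AC ⟂ EB]
2. C_y = 49/5  [E, B, C are collinear ∩ AC ⟂ EB]
   → C = (-57/5, 49/5)
3. D_x = -27/4  [2·signedArea(DBA) = -51 ∩ DA · BE = -9/2]
4. D_y = 27/4  [2·signedArea(DBA) = -51 ∩ DA · BE = -9/2]
   → D = (-27/4, 27/4)

C = (-57/5, 49/5)
D = (-27/4, 27/4)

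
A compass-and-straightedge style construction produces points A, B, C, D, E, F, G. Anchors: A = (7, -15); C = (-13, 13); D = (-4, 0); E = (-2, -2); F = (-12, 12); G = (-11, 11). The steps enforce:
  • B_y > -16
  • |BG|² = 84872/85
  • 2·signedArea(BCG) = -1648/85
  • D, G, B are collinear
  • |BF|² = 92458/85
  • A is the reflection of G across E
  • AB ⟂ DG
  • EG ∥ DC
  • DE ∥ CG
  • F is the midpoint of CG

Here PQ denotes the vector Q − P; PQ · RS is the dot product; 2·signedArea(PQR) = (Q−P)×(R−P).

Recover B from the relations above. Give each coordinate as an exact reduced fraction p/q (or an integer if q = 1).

1. B_x = 507/85  [D, G, B are collinear ∩ AB ⟂ DG]
2. B_y = -1331/85  [D, G, B are collinear ∩ AB ⟂ DG]
   → B = (507/85, -1331/85)

B = (507/85, -1331/85)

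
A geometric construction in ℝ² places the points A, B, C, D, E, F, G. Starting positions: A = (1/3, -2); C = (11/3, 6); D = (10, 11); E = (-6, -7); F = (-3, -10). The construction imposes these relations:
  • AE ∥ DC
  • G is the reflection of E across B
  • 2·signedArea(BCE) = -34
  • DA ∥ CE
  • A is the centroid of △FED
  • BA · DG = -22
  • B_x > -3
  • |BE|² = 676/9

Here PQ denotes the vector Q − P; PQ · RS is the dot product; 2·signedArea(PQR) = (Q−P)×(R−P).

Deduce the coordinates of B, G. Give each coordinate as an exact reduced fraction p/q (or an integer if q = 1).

1. B_x = -8/3  [line 13·x + -29/3·y + 133/3 = 0 ∩ |BE|² = 676/9]
2. B_y = 1  [line 13·x + -29/3·y + 133/3 = 0 ∩ |BE|² = 676/9]
   → B = (-8/3, 1)
3. G_x = 2/3  [G is the reflection of E across B]
4. G_y = 9  [G is the reflection of E across B]
   → G = (2/3, 9)

B = (-8/3, 1)
G = (2/3, 9)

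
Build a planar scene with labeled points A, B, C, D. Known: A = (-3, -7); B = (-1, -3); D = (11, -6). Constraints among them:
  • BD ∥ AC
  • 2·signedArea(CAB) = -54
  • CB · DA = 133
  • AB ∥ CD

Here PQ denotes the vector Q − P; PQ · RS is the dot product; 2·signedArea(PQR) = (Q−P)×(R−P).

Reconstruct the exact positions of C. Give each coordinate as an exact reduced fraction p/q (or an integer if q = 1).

1. C_x = 9  [AB ∥ CD ∩ BD ∥ AC]
2. C_y = -10  [AB ∥ CD ∩ BD ∥ AC]
   → C = (9, -10)

C = (9, -10)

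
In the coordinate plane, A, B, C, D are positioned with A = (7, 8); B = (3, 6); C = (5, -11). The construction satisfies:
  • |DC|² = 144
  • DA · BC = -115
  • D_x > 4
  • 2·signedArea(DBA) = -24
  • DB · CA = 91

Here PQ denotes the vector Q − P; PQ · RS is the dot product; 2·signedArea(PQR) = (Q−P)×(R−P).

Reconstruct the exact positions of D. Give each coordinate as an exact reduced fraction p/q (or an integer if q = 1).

D = (5, 1)

1. D_x = 5  [DA · BC = -115 ∩ DB · CA = 91]
2. D_y = 1  [DA · BC = -115 ∩ DB · CA = 91]
   → D = (5, 1)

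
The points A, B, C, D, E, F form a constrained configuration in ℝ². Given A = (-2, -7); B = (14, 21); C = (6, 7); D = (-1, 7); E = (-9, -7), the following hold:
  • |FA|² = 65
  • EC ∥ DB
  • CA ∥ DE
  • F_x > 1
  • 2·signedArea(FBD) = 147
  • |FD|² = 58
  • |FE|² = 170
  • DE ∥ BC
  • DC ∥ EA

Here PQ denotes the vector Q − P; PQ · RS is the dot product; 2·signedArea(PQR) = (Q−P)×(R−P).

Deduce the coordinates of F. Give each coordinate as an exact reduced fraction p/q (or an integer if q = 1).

F = (2, 0)

1. F_x = 2  [line 14·x + -15·y + -28 = 0 ∩ |FE|² = 170]
2. F_y = 0  [line 14·x + -15·y + -28 = 0 ∩ |FE|² = 170]
   → F = (2, 0)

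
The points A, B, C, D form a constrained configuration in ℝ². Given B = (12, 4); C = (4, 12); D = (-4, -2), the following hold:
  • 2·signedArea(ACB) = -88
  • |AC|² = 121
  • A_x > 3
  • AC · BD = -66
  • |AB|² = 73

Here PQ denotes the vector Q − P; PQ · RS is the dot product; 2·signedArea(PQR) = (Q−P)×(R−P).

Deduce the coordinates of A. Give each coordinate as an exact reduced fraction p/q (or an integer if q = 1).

A = (4, 1)

1. A_x = 4  [AC · BD = -66 ∩ 2·signedArea(ACB) = -88]
2. A_y = 1  [AC · BD = -66 ∩ 2·signedArea(ACB) = -88]
   → A = (4, 1)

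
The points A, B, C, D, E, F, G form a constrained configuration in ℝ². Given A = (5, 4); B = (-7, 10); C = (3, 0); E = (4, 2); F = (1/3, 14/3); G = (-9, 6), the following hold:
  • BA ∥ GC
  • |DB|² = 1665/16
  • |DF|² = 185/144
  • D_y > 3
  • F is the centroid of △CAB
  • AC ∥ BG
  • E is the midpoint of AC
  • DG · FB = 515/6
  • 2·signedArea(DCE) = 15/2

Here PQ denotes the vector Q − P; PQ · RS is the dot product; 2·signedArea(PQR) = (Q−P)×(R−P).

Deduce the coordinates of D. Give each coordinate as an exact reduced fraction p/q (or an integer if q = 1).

1. D_x = 5/4  [2·signedArea(DCE) = 15/2 ∩ DG · FB = 515/6]
2. D_y = 4  [2·signedArea(DCE) = 15/2 ∩ DG · FB = 515/6]
   → D = (5/4, 4)

D = (5/4, 4)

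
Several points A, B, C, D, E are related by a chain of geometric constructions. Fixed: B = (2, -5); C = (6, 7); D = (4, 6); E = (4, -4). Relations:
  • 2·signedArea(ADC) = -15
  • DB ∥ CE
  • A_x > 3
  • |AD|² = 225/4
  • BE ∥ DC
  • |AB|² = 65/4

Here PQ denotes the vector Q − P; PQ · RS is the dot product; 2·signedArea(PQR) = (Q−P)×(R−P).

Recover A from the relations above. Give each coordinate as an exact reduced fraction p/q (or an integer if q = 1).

A = (4, -3/2)

1. A_x = 4  [line -1·x + 2·y + 7 = 0 ∩ |AB|² = 65/4]
2. A_y = -3/2  [line -1·x + 2·y + 7 = 0 ∩ |AB|² = 65/4]
   → A = (4, -3/2)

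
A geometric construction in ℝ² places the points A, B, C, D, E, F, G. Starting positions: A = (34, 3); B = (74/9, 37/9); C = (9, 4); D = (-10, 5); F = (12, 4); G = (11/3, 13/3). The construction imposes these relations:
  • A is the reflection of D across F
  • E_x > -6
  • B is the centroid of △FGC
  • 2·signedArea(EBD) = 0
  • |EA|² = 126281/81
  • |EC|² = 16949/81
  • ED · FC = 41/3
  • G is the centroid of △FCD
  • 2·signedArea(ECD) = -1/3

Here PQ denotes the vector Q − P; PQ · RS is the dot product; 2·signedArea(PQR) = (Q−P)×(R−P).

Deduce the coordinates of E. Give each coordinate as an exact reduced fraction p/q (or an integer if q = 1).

1. E_x = -49/9  [2·signedArea(EBD) = 0 ∩ ED · FC = 41/3]
2. E_y = 43/9  [2·signedArea(EBD) = 0 ∩ ED · FC = 41/3]
   → E = (-49/9, 43/9)

E = (-49/9, 43/9)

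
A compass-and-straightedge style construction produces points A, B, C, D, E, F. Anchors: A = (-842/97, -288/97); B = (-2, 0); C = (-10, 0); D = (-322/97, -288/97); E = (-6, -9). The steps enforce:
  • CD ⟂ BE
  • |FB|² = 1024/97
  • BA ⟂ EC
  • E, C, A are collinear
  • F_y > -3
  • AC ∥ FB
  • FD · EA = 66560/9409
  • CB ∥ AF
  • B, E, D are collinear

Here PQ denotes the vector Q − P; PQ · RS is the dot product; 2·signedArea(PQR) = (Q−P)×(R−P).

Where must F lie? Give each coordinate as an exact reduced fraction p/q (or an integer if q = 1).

F = (-66/97, -288/97)

1. F_x = -66/97  [AC ∥ FB ∩ CB ∥ AF]
2. F_y = -288/97  [AC ∥ FB ∩ CB ∥ AF]
   → F = (-66/97, -288/97)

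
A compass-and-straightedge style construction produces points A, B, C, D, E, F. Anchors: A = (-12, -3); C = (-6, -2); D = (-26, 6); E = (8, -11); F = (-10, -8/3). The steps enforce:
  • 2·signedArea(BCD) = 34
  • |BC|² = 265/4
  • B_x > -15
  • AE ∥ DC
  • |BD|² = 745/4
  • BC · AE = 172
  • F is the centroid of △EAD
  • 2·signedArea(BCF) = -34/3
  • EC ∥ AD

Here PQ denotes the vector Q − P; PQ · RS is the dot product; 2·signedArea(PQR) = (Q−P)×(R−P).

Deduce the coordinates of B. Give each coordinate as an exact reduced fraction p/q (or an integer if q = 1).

B = (-14, -1/2)

1. B_x = -14  [2·signedArea(BCF) = -34/3 ∩ BC · AE = 172]
2. B_y = -1/2  [2·signedArea(BCF) = -34/3 ∩ BC · AE = 172]
   → B = (-14, -1/2)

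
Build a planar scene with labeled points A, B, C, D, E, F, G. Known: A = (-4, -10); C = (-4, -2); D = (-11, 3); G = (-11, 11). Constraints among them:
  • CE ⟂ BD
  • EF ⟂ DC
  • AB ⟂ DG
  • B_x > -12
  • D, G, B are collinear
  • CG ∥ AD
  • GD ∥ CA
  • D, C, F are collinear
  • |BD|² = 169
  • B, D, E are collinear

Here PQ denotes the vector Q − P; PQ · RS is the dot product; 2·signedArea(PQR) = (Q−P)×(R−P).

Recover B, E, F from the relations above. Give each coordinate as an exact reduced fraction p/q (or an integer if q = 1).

1. B_x = -11  [D, G, B are collinear ∩ AB ⟂ DG]
2. B_y = -10  [D, G, B are collinear ∩ AB ⟂ DG]
   → B = (-11, -10)
3. E_x = -11  [B, D, E are collinear ∩ CE ⟂ BD]
4. E_y = -2  [B, D, E are collinear ∩ CE ⟂ BD]
   → E = (-11, -2)
5. F_x = -639/74  [D, C, F are collinear ∩ EF ⟂ DC]
6. F_y = 97/74  [D, C, F are collinear ∩ EF ⟂ DC]
   → F = (-639/74, 97/74)

B = (-11, -10)
E = (-11, -2)
F = (-639/74, 97/74)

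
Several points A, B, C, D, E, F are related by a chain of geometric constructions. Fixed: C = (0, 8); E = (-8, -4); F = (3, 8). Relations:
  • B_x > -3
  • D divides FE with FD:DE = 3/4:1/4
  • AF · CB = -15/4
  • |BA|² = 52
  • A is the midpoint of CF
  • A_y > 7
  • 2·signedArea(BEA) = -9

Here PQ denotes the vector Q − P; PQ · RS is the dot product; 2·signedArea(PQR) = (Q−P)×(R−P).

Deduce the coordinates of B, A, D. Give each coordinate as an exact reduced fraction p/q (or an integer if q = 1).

1. A_x = 3/2  [A is the midpoint of CF]
2. A_y = 8  [A is the midpoint of CF]
   → A = (3/2, 8)
3. D_x = -21/4  [D divides FE with FD:DE = 3/4:1/4]
4. D_y = -1  [D divides FE with FD:DE = 3/4:1/4]
   → D = (-21/4, -1)
5. B_x = -5/2  [2·signedArea(BEA) = -9 ∩ AF · CB = -15/4]
6. B_y = 2  [2·signedArea(BEA) = -9 ∩ AF · CB = -15/4]
   → B = (-5/2, 2)

A = (3/2, 8)
B = (-5/2, 2)
D = (-21/4, -1)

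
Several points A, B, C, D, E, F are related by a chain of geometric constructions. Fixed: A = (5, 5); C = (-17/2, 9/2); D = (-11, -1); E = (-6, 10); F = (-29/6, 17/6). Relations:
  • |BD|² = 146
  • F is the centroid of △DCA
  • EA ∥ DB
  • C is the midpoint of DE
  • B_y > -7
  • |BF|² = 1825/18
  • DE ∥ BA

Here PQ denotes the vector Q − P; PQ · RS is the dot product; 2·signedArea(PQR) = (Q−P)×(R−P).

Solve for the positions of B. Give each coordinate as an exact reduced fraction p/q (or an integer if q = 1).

1. B_x = 0  [DE ∥ BA ∩ EA ∥ DB]
2. B_y = -6  [DE ∥ BA ∩ EA ∥ DB]
   → B = (0, -6)

B = (0, -6)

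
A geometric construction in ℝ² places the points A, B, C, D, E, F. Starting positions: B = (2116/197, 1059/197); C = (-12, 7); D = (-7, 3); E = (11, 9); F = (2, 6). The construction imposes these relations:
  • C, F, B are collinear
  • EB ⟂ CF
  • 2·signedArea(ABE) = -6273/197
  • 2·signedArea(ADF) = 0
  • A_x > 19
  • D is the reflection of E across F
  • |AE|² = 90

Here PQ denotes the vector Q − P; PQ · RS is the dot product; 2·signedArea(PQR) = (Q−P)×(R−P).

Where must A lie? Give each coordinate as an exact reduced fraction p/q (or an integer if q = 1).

A = (20, 12)

1. A_x = 20  [2·signedArea(ADF) = 0 ∩ 2·signedArea(ABE) = -6273/197]
2. A_y = 12  [2·signedArea(ADF) = 0 ∩ 2·signedArea(ABE) = -6273/197]
   → A = (20, 12)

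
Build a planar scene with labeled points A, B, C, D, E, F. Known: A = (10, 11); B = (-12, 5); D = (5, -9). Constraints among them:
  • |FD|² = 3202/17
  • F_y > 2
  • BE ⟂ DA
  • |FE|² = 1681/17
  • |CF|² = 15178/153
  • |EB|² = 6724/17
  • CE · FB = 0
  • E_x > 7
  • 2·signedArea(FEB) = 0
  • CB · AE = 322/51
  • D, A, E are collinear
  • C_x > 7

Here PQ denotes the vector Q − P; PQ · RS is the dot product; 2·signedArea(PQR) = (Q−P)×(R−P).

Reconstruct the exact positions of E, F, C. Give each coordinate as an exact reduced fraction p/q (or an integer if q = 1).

C = (379/51, 37/51)
E = (124/17, 3/17)
F = (-40/17, 44/17)

1. E_x = 124/17  [D, A, E are collinear ∩ BE ⟂ DA]
2. E_y = 3/17  [D, A, E are collinear ∩ BE ⟂ DA]
   → E = (124/17, 3/17)
3. F_x = -40/17  [line -82/17·x + -328/17·y + 656/17 = 0 ∩ |FE|² = 1681/17]
4. F_y = 44/17  [line -82/17·x + -328/17·y + 656/17 = 0 ∩ |FE|² = 1681/17]
   → F = (-40/17, 44/17)
5. C_x = 379/51  [CE · FB = 0 ∩ CB · AE = 322/51]
6. C_y = 37/51  [CE · FB = 0 ∩ CB · AE = 322/51]
   → C = (379/51, 37/51)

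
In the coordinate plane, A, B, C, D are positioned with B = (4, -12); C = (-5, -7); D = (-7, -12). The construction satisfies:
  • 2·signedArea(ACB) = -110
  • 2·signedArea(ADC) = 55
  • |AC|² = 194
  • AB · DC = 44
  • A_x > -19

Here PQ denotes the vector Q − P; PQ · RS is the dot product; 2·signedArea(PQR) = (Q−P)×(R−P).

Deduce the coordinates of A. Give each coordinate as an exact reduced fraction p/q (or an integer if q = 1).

A = (-18, -12)

1. A_x = -18  [AB · DC = 44 ∩ 2·signedArea(ACB) = -110]
2. A_y = -12  [AB · DC = 44 ∩ 2·signedArea(ACB) = -110]
   → A = (-18, -12)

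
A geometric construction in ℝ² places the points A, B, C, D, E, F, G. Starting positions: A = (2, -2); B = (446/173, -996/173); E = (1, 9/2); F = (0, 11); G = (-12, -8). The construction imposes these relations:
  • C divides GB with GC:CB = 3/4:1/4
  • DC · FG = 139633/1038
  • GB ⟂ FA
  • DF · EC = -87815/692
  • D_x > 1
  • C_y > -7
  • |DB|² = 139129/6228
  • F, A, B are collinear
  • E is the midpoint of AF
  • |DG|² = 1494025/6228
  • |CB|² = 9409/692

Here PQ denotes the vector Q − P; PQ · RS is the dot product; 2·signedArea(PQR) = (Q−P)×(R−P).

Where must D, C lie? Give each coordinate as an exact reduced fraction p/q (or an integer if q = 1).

C = (-369/346, -1093/173)
D = (965/519, -1127/1038)

1. C_x = -369/346  [C divides GB with GC:CB = 3/4:1/4]
2. C_y = -1093/173  [C divides GB with GC:CB = 3/4:1/4]
   → C = (-369/346, -1093/173)
3. D_x = 965/519  [DF · EC = -87815/692 ∩ DC · FG = 139633/1038]
4. D_y = -1127/1038  [DF · EC = -87815/692 ∩ DC · FG = 139633/1038]
   → D = (965/519, -1127/1038)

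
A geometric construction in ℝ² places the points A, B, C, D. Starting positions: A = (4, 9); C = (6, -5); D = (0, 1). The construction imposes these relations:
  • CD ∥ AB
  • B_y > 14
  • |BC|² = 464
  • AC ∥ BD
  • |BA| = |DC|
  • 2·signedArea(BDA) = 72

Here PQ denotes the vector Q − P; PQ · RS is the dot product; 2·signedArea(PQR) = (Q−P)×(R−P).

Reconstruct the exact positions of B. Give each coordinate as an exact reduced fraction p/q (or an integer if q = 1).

1. B_x = -2  [AC ∥ BD ∩ CD ∥ AB]
2. B_y = 15  [AC ∥ BD ∩ CD ∥ AB]
   → B = (-2, 15)

B = (-2, 15)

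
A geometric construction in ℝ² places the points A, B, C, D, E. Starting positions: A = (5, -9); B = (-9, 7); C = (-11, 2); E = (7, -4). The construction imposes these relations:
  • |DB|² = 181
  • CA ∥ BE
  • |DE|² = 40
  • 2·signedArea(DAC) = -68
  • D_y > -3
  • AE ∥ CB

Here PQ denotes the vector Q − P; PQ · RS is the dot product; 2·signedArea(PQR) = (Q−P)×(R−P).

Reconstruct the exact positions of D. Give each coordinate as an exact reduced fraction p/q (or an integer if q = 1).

D = (1, -2)

1. D_x = 1  [line -11·x + -16·y + -21 = 0 ∩ |DE|² = 40]
2. D_y = -2  [line -11·x + -16·y + -21 = 0 ∩ |DE|² = 40]
   → D = (1, -2)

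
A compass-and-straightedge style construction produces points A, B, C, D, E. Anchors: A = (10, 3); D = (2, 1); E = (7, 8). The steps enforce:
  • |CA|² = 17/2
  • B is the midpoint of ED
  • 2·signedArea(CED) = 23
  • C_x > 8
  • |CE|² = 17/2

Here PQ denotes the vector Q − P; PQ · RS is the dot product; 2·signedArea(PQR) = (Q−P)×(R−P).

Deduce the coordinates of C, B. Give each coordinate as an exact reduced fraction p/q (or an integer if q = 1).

B = (9/2, 9/2)
C = (17/2, 11/2)

1. C_x = 17/2  [line 7·x + -5·y + -32 = 0 ∩ |CA|² = 17/2]
2. C_y = 11/2  [line 7·x + -5·y + -32 = 0 ∩ |CA|² = 17/2]
   → C = (17/2, 11/2)
3. B_x = 9/2  [B is the midpoint of ED]
4. B_y = 9/2  [B is the midpoint of ED]
   → B = (9/2, 9/2)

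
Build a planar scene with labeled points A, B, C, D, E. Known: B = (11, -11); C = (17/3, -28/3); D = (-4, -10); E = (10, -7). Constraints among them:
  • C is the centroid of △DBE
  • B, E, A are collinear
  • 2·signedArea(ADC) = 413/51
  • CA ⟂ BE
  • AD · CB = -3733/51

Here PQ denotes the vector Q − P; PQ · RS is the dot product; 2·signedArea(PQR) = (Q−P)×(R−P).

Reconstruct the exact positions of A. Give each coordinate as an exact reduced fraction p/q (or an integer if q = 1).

A = (175/17, -139/17)

1. A_x = 175/17  [B, E, A are collinear ∩ CA ⟂ BE]
2. A_y = -139/17  [B, E, A are collinear ∩ CA ⟂ BE]
   → A = (175/17, -139/17)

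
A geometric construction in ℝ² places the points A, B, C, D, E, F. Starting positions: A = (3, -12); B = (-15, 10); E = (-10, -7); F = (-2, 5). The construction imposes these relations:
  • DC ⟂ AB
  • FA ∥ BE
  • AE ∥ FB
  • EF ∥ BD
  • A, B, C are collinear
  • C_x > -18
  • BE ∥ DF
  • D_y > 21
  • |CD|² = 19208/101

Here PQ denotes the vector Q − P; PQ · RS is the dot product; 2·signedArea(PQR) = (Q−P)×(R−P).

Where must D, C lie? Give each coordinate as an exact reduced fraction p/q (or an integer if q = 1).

1. D_x = -7  [BE ∥ DF ∩ EF ∥ BD]
2. D_y = 22  [BE ∥ DF ∩ EF ∥ BD]
   → D = (-7, 22)
3. C_x = -1785/101  [A, B, C are collinear ∩ DC ⟂ AB]
4. C_y = 1340/101  [A, B, C are collinear ∩ DC ⟂ AB]
   → C = (-1785/101, 1340/101)

C = (-1785/101, 1340/101)
D = (-7, 22)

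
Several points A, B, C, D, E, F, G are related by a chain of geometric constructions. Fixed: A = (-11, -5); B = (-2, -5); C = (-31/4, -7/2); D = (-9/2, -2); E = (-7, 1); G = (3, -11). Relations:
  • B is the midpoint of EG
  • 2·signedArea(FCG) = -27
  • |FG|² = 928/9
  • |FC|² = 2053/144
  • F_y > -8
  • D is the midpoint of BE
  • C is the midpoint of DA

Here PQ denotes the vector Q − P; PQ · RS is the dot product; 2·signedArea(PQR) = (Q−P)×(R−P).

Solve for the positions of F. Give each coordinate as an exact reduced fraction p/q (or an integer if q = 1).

F = (-19/3, -7)

1. F_x = -19/3  [line 15/2·x + 43/4·y + 491/4 = 0 ∩ |FG|² = 928/9]
2. F_y = -7  [line 15/2·x + 43/4·y + 491/4 = 0 ∩ |FG|² = 928/9]
   → F = (-19/3, -7)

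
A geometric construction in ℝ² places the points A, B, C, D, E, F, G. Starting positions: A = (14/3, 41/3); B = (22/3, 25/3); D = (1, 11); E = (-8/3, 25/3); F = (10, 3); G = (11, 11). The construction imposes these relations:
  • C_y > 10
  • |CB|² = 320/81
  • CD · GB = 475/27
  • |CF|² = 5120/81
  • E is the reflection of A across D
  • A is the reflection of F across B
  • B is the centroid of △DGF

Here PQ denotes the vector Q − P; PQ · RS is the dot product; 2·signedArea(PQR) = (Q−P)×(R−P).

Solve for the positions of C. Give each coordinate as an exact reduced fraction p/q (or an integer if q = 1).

C = (58/9, 91/9)

1. C_x = 58/9  [line 11/3·x + 8/3·y + -1366/27 = 0 ∩ |CF|² = 5120/81]
2. C_y = 91/9  [line 11/3·x + 8/3·y + -1366/27 = 0 ∩ |CF|² = 5120/81]
   → C = (58/9, 91/9)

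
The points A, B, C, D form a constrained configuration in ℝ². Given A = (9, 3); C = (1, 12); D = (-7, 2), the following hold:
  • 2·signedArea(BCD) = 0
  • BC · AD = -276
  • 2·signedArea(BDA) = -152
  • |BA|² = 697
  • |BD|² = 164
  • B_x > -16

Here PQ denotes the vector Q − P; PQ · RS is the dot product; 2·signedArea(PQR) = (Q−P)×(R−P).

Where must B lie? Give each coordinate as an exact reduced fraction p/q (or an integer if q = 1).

1. B_x = -15  [2·signedArea(BCD) = 0 ∩ 2·signedArea(BDA) = -152]
2. B_y = -8  [2·signedArea(BCD) = 0 ∩ 2·signedArea(BDA) = -152]
   → B = (-15, -8)

B = (-15, -8)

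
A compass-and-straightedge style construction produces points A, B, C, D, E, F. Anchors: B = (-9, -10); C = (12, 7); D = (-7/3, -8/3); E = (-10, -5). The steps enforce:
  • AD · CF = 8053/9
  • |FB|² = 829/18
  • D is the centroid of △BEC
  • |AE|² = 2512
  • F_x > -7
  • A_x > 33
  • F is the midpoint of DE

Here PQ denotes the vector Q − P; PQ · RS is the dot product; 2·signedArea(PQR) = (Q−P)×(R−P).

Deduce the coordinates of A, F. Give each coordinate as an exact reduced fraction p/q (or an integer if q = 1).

1. F_x = -37/6  [F is the midpoint of DE]
2. F_y = -23/6  [F is the midpoint of DE]
   → F = (-37/6, -23/6)
3. A_x = 34  [line 109/6·x + 65/6·y + -1647/2 = 0 ∩ |AE|² = 2512]
4. A_y = 19  [line 109/6·x + 65/6·y + -1647/2 = 0 ∩ |AE|² = 2512]
   → A = (34, 19)

A = (34, 19)
F = (-37/6, -23/6)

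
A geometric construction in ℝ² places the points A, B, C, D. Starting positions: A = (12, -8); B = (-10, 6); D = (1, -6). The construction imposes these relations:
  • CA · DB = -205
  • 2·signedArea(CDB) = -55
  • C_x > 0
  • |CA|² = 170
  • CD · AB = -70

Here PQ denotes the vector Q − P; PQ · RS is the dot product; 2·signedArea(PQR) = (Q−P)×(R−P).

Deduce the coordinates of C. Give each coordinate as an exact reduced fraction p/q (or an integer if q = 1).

C = (1, -1)

1. C_x = 1  [CD · AB = -70 ∩ 2·signedArea(CDB) = -55]
2. C_y = -1  [CD · AB = -70 ∩ 2·signedArea(CDB) = -55]
   → C = (1, -1)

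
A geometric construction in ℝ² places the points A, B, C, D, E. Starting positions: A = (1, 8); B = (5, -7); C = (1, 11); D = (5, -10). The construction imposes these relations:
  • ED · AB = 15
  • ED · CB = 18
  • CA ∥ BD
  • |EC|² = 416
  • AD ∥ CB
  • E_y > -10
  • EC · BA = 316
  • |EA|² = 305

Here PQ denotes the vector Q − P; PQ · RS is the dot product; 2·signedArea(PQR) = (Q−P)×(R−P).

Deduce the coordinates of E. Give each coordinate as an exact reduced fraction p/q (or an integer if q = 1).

1. E_x = 5  [EC · BA = 316 ∩ ED · CB = 18]
2. E_y = -9  [EC · BA = 316 ∩ ED · CB = 18]
   → E = (5, -9)

E = (5, -9)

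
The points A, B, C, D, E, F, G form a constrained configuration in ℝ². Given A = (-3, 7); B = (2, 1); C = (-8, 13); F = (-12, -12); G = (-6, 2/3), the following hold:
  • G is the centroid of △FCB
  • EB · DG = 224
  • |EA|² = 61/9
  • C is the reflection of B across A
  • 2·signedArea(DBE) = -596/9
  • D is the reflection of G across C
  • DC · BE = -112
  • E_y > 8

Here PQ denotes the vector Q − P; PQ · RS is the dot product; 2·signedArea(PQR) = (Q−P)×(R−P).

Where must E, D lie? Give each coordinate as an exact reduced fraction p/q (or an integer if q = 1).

D = (-10, 76/3)
E = (-14/3, 9)

1. D_x = -10  [D is the reflection of G across C]
2. D_y = 76/3  [D is the reflection of G across C]
   → D = (-10, 76/3)
3. E_x = -14/3  [EB · DG = 224 ∩ 2·signedArea(DBE) = -596/9]
4. E_y = 9  [EB · DG = 224 ∩ 2·signedArea(DBE) = -596/9]
   → E = (-14/3, 9)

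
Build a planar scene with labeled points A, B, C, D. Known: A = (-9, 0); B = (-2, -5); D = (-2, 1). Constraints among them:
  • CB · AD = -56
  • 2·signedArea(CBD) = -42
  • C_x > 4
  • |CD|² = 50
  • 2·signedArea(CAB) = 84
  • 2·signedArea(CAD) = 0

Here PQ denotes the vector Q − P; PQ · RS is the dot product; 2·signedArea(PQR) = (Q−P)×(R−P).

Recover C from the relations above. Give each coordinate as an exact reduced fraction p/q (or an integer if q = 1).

C = (5, 2)

1. C_x = 5  [2·signedArea(CAD) = 0 ∩ 2·signedArea(CAB) = 84]
2. C_y = 2  [2·signedArea(CAD) = 0 ∩ 2·signedArea(CAB) = 84]
   → C = (5, 2)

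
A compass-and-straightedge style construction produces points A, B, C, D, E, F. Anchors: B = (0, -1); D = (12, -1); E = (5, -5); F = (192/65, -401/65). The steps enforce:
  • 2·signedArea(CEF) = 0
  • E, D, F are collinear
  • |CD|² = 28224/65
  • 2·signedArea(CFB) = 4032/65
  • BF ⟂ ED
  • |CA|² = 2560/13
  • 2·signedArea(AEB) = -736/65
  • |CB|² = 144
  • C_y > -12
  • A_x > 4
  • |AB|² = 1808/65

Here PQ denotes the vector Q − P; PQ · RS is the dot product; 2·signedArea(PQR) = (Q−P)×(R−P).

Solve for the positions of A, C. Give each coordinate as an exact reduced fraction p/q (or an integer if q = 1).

A = (324/65, -177/65)
C = (-396/65, -737/65)

1. A_x = 324/65  [line -4·x + -5·y + 411/65 = 0 ∩ |AB|² = 1808/65]
2. A_y = -177/65  [line -4·x + -5·y + 411/65 = 0 ∩ |AB|² = 1808/65]
   → A = (324/65, -177/65)
3. C_x = -396/65  [2·signedArea(CEF) = 0 ∩ 2·signedArea(CFB) = 4032/65]
4. C_y = -737/65  [2·signedArea(CEF) = 0 ∩ 2·signedArea(CFB) = 4032/65]
   → C = (-396/65, -737/65)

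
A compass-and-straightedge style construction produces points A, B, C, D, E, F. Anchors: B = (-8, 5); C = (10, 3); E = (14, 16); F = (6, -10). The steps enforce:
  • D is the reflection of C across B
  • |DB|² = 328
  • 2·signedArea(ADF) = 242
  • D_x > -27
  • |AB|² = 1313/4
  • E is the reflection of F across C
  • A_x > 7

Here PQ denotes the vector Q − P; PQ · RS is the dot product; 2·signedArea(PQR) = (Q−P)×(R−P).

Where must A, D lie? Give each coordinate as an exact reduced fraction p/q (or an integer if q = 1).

A = (8, -7/2)
D = (-26, 7)

1. D_x = -26  [D is the reflection of C across B]
2. D_y = 7  [D is the reflection of C across B]
   → D = (-26, 7)
3. A_x = 8  [line 17·x + 32·y + -24 = 0 ∩ |AB|² = 1313/4]
4. A_y = -7/2  [line 17·x + 32·y + -24 = 0 ∩ |AB|² = 1313/4]
   → A = (8, -7/2)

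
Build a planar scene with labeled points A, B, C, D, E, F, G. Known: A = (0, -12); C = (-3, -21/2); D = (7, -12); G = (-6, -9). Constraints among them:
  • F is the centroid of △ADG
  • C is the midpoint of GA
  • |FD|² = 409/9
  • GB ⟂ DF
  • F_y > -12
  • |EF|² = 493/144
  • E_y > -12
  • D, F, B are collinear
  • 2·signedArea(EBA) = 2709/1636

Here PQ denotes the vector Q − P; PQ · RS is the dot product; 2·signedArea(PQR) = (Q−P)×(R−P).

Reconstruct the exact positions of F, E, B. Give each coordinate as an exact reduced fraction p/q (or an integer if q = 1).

1. F_x = 1/3  [F is the centroid of △ADG]
2. F_y = -11  [F is the centroid of △ADG]
   → F = (1/3, -11)
3. B_x = -2517/409  [D, F, B are collinear ∩ GB ⟂ DF]
4. B_y = -4101/409  [D, F, B are collinear ∩ GB ⟂ DF]
   → B = (-2517/409, -4101/409)
5. E_x = -3/2  [line 807/409·x + 2517/409·y + 118107/1636 = 0 ∩ |EF|² = 493/144]
6. E_y = -45/4  [line 807/409·x + 2517/409·y + 118107/1636 = 0 ∩ |EF|² = 493/144]
   → E = (-3/2, -45/4)

B = (-2517/409, -4101/409)
E = (-3/2, -45/4)
F = (1/3, -11)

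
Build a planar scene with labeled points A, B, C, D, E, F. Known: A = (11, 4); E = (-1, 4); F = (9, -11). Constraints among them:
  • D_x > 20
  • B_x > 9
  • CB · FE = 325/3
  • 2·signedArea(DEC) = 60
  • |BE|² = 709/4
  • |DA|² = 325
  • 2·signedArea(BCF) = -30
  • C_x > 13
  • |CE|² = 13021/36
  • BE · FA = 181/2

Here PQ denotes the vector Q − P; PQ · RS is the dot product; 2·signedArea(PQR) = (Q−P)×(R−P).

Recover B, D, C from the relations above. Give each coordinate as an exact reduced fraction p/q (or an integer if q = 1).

B = (10, -7/2)
C = (40/3, -17/2)
D = (21, -11)

1. B_x = 10  [line -2·x + -15·y + -65/2 = 0 ∩ |BE|² = 709/4]
2. B_y = -7/2  [line -2·x + -15·y + -65/2 = 0 ∩ |BE|² = 709/4]
   → B = (10, -7/2)
3. C_x = 40/3  [CB · FE = 325/3 ∩ 2·signedArea(BCF) = -30]
4. C_y = -17/2  [CB · FE = 325/3 ∩ 2·signedArea(BCF) = -30]
   → C = (40/3, -17/2)
5. D_x = 21  [line 25/2·x + 43/3·y + -629/6 = 0 ∩ |DA|² = 325]
6. D_y = -11  [line 25/2·x + 43/3·y + -629/6 = 0 ∩ |DA|² = 325]
   → D = (21, -11)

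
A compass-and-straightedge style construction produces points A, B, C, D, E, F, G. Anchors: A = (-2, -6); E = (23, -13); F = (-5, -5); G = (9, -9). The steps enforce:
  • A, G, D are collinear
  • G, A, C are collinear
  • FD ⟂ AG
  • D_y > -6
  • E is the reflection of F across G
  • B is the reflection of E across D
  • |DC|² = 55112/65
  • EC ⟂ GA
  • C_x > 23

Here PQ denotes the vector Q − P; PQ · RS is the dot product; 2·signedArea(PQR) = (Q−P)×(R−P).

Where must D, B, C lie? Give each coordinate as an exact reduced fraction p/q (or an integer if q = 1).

1. D_x = -328/65  [A, G, D are collinear ∩ FD ⟂ AG]
2. D_y = -336/65  [A, G, D are collinear ∩ FD ⟂ AG]
   → D = (-328/65, -336/65)
3. B_x = -2151/65  [B is the reflection of E across D]
4. B_y = 173/65  [B is the reflection of E across D]
   → B = (-2151/65, 173/65)
5. C_x = 1498/65  [G, A, C are collinear ∩ EC ⟂ GA]
6. C_y = -834/65  [G, A, C are collinear ∩ EC ⟂ GA]
   → C = (1498/65, -834/65)

B = (-2151/65, 173/65)
C = (1498/65, -834/65)
D = (-328/65, -336/65)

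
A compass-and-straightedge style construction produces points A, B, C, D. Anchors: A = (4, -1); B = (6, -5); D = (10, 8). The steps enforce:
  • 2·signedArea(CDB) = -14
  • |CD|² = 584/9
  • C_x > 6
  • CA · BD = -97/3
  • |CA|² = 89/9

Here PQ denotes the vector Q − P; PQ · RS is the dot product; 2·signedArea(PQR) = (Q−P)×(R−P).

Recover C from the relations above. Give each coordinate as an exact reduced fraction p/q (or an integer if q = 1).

C = (20/3, 2/3)

1. C_x = 20/3  [CA · BD = -97/3 ∩ 2·signedArea(CDB) = -14]
2. C_y = 2/3  [CA · BD = -97/3 ∩ 2·signedArea(CDB) = -14]
   → C = (20/3, 2/3)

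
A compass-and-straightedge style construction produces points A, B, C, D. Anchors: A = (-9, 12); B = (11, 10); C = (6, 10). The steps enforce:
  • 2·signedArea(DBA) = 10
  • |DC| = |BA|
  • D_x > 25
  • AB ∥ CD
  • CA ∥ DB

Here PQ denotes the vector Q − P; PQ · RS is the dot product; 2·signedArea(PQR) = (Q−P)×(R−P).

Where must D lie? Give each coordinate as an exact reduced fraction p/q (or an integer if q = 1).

1. D_x = 26  [CA ∥ DB ∩ AB ∥ CD]
2. D_y = 8  [CA ∥ DB ∩ AB ∥ CD]
   → D = (26, 8)

D = (26, 8)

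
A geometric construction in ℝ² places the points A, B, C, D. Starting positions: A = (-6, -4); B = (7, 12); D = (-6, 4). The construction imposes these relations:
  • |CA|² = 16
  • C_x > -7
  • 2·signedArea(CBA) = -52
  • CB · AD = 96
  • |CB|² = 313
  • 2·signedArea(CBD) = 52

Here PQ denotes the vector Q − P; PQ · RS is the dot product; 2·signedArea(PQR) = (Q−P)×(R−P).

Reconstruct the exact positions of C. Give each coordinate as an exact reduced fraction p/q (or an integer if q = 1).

C = (-6, 0)

1. C_x = -6  [CB · AD = 96 ∩ 2·signedArea(CBA) = -52]
2. C_y = 0  [CB · AD = 96 ∩ 2·signedArea(CBA) = -52]
   → C = (-6, 0)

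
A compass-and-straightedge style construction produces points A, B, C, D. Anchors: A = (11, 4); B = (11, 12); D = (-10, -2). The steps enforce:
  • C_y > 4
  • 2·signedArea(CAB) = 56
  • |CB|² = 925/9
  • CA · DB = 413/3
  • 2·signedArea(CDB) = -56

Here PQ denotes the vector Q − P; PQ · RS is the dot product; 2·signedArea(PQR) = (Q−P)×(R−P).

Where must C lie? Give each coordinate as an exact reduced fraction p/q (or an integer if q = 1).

1. C_x = 4  [2·signedArea(CDB) = -56 ∩ CA · DB = 413/3]
2. C_y = 14/3  [2·signedArea(CDB) = -56 ∩ CA · DB = 413/3]
   → C = (4, 14/3)

C = (4, 14/3)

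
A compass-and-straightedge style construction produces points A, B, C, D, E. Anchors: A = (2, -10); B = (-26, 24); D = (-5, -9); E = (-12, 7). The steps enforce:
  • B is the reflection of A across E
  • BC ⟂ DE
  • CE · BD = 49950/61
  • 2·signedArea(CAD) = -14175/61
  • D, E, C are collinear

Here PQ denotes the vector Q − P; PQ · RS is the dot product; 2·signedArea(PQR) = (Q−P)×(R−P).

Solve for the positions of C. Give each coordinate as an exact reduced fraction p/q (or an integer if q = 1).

1. C_x = -1250/61  [D, E, C are collinear ∩ BC ⟂ DE]
2. C_y = 1611/61  [D, E, C are collinear ∩ BC ⟂ DE]
   → C = (-1250/61, 1611/61)

C = (-1250/61, 1611/61)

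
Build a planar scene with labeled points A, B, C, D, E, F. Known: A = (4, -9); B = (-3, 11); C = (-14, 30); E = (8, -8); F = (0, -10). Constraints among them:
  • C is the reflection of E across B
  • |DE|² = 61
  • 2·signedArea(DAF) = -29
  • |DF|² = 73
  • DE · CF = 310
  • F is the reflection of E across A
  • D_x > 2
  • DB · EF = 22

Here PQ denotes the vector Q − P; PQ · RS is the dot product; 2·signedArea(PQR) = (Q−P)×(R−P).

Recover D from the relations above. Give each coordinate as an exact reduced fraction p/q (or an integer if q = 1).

D = (3, -2)

1. D_x = 3  [2·signedArea(DAF) = -29 ∩ DB · EF = 22]
2. D_y = -2  [2·signedArea(DAF) = -29 ∩ DB · EF = 22]
   → D = (3, -2)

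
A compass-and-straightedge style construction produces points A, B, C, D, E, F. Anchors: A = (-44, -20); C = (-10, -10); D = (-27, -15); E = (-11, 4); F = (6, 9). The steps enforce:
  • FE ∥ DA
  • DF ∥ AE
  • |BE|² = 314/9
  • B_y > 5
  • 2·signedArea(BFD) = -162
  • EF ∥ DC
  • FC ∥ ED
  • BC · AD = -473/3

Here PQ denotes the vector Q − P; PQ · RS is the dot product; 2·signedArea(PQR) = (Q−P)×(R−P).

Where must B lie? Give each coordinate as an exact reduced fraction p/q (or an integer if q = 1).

1. B_x = -16/3  [2·signedArea(BFD) = -162 ∩ BC · AD = -473/3]
2. B_y = 17/3  [2·signedArea(BFD) = -162 ∩ BC · AD = -473/3]
   → B = (-16/3, 17/3)

B = (-16/3, 17/3)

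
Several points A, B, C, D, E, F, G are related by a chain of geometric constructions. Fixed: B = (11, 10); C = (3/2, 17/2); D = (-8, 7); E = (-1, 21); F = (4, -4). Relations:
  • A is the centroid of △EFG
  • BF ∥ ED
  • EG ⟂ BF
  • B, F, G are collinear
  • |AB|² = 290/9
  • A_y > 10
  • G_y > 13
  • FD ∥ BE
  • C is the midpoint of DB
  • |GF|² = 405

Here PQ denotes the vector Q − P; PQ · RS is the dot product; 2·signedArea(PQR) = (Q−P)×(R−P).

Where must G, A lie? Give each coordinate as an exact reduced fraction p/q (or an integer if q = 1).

1. G_x = 13  [B, F, G are collinear ∩ EG ⟂ BF]
2. G_y = 14  [B, F, G are collinear ∩ EG ⟂ BF]
   → G = (13, 14)
3. A_x = 16/3  [A is the centroid of △EFG]
4. A_y = 31/3  [A is the centroid of △EFG]
   → A = (16/3, 31/3)

A = (16/3, 31/3)
G = (13, 14)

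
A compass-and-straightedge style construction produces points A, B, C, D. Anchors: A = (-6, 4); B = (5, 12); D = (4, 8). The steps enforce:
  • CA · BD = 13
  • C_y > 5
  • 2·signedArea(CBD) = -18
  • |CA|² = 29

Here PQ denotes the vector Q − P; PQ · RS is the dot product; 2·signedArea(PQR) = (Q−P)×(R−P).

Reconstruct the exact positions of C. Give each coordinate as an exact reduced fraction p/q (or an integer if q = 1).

1. C_x = -1  [2·signedArea(CBD) = -18 ∩ CA · BD = 13]
2. C_y = 6  [2·signedArea(CBD) = -18 ∩ CA · BD = 13]
   → C = (-1, 6)

C = (-1, 6)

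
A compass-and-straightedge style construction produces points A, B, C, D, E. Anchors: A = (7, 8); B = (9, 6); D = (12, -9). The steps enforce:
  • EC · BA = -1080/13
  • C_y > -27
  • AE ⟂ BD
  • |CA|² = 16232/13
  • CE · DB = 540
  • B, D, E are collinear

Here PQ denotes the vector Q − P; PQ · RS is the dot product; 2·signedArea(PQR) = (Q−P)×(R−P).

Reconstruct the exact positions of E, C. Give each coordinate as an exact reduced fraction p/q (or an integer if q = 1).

1. E_x = 111/13  [B, D, E are collinear ∩ AE ⟂ BD]
2. E_y = 108/13  [B, D, E are collinear ∩ AE ⟂ BD]
   → E = (111/13, 108/13)
3. C_x = 201/13  [CE · DB = 540 ∩ EC · BA = -1080/13]
4. C_y = -342/13  [CE · DB = 540 ∩ EC · BA = -1080/13]
   → C = (201/13, -342/13)

C = (201/13, -342/13)
E = (111/13, 108/13)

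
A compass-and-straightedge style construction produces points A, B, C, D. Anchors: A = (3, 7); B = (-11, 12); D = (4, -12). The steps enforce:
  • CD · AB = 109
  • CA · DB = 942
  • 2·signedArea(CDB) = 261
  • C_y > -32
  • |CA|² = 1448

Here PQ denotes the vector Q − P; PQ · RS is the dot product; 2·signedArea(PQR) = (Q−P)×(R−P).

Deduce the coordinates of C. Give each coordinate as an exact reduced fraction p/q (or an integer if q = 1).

1. C_x = 5  [CD · AB = 109 ∩ CA · DB = 942]
2. C_y = -31  [CD · AB = 109 ∩ CA · DB = 942]
   → C = (5, -31)

C = (5, -31)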